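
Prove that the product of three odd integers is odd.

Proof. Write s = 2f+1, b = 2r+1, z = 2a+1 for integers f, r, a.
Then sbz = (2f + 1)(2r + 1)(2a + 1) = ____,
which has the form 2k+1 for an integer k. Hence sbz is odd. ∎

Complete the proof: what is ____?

2(4afr + 2af + 2ar + a + 2fr + f + r) + 1

Expanding: (2f + 1)(2r + 1)(2a + 1) = 8afr + 4af + 4ar + 2a + 4fr + 2f + 2r + 1.
Every term except the constant is even, so this is 2(4afr + 2af + 2ar + a + 2fr + f + r) + 1,
and 4afr + 2af + 2ar + a + 2fr + f + r ∈ ℤ gives the required form.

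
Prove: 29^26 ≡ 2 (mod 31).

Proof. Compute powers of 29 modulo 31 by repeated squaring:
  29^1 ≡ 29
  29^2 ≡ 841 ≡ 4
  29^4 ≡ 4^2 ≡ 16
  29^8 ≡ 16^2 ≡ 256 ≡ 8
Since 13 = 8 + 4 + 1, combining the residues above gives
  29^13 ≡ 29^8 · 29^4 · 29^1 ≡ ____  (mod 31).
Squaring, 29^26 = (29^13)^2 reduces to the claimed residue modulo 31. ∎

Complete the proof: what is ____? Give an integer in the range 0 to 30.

23

Multiply the listed residues: 8 · 16 · 29 = 128 → 3712.
Reducing modulo 31: 3712 = 119·31 + 23, so 29^13 ≡ 23.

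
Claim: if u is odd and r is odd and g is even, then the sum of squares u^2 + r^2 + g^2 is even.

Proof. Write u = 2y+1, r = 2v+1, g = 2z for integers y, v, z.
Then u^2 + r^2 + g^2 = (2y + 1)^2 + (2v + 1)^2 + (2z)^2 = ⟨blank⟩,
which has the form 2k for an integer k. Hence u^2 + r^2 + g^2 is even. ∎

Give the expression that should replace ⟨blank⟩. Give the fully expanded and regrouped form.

(2y + 1)^2 + (2v + 1)^2 + (2z)^2 = 4v^2 + 4v + 4y^2 + 4y + 4z^2 + 2
= 2(2v^2 + 2v + 2y^2 + 2y + 2z^2 + 1).
Since 2v^2 + 2v + 2y^2 + 2y + 2z^2 + 1 is an integer, the sum of squares is of the form 2k for an integer k.

2(2v^2 + 2v + 2y^2 + 2y + 2z^2 + 1)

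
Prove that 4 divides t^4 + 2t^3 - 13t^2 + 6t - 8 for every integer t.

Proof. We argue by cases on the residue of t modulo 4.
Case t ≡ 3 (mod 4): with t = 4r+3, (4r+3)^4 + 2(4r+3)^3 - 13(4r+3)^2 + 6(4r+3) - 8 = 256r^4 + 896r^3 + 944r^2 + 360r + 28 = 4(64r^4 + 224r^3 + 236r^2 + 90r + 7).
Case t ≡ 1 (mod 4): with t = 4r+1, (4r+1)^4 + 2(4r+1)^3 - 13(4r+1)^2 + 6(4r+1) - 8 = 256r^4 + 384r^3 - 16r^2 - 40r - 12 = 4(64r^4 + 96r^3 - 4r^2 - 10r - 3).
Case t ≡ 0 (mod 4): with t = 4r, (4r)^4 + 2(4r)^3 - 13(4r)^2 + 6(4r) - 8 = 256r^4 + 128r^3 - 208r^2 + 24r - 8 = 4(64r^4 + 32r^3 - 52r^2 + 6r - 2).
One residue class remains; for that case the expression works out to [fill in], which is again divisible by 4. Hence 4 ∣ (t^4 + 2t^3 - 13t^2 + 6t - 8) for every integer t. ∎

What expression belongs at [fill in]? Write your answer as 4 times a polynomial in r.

Only t ≡ 2 (mod 4) is unaccounted for. Put t = 4r+2:
(4r+2)^4 + 2(4r+2)^3 - 13(4r+2)^2 + 6(4r+2) - 8 expands to 256r^4 + 640r^3 + 368r^2 + 40r - 16,
and factoring out 4 leaves 4(64r^4 + 160r^3 + 92r^2 + 10r - 4).

4(64r^4 + 160r^3 + 92r^2 + 10r - 4)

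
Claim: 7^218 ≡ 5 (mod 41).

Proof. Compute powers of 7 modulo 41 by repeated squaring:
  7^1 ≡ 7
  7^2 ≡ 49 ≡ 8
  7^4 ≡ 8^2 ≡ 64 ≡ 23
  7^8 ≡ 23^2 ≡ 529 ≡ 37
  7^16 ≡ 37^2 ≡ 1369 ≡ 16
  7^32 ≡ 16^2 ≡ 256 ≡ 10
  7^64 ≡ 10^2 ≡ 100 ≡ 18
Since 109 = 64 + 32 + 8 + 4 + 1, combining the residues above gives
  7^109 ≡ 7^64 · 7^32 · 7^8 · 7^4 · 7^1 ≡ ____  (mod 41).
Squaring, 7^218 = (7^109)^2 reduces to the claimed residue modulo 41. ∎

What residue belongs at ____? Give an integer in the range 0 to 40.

7^64 · 7^32 · 7^8 · 7^4 · 7^1 ≡ 18 · 10 · 37 · 23 · 7 = 1072260.
1072260 mod 41 = 28, so 7^109 ≡ 28 (mod 41).

28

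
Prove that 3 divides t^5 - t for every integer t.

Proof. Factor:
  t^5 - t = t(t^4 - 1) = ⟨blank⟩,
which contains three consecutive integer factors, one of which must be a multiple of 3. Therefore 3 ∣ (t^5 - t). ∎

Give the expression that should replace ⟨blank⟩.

(t - 1)t(t + 1)(t^2 + 1)

t^4 - 1 = (t^2 - 1)(t^2 + 1), and t^2 - 1 = (t-1)(t+1).
So t(t^4 - 1) = (t - 1)t(t + 1)(t^2 + 1).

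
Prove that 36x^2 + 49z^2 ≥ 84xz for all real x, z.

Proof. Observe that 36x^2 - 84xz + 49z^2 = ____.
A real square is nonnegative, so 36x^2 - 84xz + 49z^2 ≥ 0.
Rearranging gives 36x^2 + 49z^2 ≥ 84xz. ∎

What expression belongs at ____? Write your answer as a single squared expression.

The leading and trailing coefficients are 6^2 and 7^2, and 84 = 2·6·7, so the trinomial is (6x - 7z)^2.
Hence 36x^2 - 84xz + 49z^2 ≥ 0.

(6x - 7z)^2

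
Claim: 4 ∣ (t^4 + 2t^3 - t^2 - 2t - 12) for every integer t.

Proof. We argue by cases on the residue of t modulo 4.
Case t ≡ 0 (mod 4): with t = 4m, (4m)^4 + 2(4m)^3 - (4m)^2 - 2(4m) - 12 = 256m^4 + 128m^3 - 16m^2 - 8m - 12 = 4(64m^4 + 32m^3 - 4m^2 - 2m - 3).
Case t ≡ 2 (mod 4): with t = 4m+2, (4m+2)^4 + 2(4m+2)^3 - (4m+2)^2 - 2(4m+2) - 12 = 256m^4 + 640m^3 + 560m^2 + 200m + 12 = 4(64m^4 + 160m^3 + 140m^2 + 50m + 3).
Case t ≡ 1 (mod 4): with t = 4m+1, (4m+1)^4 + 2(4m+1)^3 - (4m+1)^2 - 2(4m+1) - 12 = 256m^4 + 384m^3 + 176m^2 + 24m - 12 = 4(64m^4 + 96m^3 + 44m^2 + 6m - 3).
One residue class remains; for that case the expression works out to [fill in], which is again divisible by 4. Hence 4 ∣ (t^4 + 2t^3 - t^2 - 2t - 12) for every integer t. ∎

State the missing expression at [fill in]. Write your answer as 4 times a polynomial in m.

The residues treated are {0, 2, 1}, so the missing case is t ≡ 3 (mod 4); write t = 4m+3.
Then (4m+3)^4 + 2(4m+3)^3 - (4m+3)^2 - 2(4m+3) - 12 = 256m^4 + 896m^3 + 1136m^2 + 616m + 108 = 4(64m^4 + 224m^3 + 284m^2 + 154m + 27).

4(64m^4 + 224m^3 + 284m^2 + 154m + 27)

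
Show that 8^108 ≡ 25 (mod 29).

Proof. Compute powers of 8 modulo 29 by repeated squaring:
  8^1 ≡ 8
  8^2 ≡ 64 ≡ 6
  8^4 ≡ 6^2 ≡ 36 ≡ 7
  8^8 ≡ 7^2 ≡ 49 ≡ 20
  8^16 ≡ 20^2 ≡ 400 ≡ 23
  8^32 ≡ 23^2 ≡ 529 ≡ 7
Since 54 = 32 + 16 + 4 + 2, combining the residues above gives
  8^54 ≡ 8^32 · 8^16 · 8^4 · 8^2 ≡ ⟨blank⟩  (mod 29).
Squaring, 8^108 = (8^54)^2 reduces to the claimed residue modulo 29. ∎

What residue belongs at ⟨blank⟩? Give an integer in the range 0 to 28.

8^32 · 8^16 · 8^4 · 8^2 ≡ 7 · 23 · 7 · 6 = 6762.
6762 mod 29 = 5, so 8^54 ≡ 5 (mod 29).

5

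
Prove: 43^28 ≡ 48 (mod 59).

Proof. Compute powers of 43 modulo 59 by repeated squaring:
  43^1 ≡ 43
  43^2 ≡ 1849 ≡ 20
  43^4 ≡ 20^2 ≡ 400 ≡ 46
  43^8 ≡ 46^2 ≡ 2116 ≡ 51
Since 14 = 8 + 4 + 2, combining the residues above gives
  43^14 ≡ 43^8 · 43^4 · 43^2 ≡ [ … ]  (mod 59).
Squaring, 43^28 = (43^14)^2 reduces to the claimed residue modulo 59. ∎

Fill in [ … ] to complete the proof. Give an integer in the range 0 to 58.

15

43^8 · 43^4 · 43^2 ≡ 51 · 46 · 20 = 46920.
46920 mod 59 = 15, so 43^14 ≡ 15 (mod 59).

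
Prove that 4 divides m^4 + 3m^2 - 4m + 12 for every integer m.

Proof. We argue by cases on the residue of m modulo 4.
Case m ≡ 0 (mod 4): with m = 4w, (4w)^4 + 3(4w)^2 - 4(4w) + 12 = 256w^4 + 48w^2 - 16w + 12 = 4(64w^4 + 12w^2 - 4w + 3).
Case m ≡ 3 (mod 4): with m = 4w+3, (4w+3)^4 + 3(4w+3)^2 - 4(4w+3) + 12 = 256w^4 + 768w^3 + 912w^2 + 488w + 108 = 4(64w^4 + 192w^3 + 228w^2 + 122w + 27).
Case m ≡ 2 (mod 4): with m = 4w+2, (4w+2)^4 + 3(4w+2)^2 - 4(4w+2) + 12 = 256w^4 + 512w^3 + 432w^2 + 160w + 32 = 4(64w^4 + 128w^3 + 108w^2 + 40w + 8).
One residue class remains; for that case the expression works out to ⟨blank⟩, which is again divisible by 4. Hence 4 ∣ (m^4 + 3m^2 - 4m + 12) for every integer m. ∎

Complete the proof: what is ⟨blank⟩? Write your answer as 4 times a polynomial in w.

The residues treated are {0, 3, 2}, so the missing case is m ≡ 1 (mod 4); write m = 4w+1.
Then (4w+1)^4 + 3(4w+1)^2 - 4(4w+1) + 12 = 256w^4 + 256w^3 + 144w^2 + 24w + 12 = 4(64w^4 + 64w^3 + 36w^2 + 6w + 3).

4(64w^4 + 64w^3 + 36w^2 + 6w + 3)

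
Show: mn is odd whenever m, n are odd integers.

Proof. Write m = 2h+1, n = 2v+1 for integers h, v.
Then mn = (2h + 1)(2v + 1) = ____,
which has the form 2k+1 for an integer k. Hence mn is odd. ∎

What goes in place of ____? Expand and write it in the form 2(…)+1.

2(2hv + h + v) + 1

Expanding: (2h + 1)(2v + 1) = 4hv + 2h + 2v + 1.
Every term except the constant is even, so this is 2(2hv + h + v) + 1,
and 2hv + h + v ∈ ℤ gives the required form.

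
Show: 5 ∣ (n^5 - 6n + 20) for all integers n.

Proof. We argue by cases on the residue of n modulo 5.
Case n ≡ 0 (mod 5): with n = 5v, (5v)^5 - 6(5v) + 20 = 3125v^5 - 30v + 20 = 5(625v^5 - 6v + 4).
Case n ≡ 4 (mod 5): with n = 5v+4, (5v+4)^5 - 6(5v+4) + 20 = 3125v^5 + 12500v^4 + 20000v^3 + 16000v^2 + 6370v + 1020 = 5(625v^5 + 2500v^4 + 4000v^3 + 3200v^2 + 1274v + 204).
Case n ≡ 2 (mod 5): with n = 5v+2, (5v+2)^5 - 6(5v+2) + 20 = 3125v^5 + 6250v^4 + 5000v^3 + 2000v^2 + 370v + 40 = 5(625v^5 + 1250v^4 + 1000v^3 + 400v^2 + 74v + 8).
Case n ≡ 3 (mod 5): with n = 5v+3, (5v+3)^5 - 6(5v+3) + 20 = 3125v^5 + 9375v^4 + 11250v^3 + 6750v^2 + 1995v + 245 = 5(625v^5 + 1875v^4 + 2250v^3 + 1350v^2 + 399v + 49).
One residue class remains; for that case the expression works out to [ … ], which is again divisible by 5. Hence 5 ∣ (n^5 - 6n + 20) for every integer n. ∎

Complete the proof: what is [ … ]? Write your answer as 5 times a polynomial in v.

5(625v^5 + 625v^4 + 250v^3 + 50v^2 - v + 3)

The residues treated are {0, 4, 2, 3}, so the missing case is n ≡ 1 (mod 5); write n = 5v+1.
Then (5v+1)^5 - 6(5v+1) + 20 = 3125v^5 + 3125v^4 + 1250v^3 + 250v^2 - 5v + 15 = 5(625v^5 + 625v^4 + 250v^3 + 50v^2 - v + 3).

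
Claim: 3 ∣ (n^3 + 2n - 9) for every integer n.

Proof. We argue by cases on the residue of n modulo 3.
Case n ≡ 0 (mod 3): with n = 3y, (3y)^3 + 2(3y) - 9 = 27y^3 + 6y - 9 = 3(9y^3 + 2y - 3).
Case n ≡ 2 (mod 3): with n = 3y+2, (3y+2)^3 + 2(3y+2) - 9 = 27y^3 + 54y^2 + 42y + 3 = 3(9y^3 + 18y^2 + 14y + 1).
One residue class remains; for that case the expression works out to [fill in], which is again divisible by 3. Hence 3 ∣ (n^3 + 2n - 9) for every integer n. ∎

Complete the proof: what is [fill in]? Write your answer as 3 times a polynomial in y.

The residues treated are {0, 2}, so the missing case is n ≡ 1 (mod 3); write n = 3y+1.
Then (3y+1)^3 + 2(3y+1) - 9 = 27y^3 + 27y^2 + 15y - 6 = 3(9y^3 + 9y^2 + 5y - 2).

3(9y^3 + 9y^2 + 5y - 2)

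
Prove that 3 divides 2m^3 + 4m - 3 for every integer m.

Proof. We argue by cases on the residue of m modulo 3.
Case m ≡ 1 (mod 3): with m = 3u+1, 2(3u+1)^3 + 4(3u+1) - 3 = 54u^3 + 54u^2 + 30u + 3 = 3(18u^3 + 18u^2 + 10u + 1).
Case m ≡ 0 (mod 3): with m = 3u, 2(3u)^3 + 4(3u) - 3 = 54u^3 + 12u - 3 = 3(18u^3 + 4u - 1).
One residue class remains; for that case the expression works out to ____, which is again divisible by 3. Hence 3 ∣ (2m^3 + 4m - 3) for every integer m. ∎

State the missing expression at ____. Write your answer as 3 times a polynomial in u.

3(18u^3 + 36u^2 + 28u + 7)

Only m ≡ 2 (mod 3) is unaccounted for. Put m = 3u+2:
2(3u+2)^3 + 4(3u+2) - 3 expands to 54u^3 + 108u^2 + 84u + 21,
and factoring out 3 leaves 3(18u^3 + 36u^2 + 28u + 7).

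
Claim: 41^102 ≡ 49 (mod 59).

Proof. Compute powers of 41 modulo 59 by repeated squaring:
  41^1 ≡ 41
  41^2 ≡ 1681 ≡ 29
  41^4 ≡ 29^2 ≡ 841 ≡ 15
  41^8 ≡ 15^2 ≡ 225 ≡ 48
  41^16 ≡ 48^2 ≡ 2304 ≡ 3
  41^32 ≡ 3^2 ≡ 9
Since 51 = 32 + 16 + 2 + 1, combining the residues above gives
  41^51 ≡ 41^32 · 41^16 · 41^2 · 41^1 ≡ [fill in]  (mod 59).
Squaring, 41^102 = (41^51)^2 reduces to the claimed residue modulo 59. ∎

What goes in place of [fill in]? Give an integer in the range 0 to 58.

7

Multiply the listed residues: 9 · 3 · 29 · 41 = 27 → 783 → 32103.
Reducing modulo 59: 32103 = 544·59 + 7, so 41^51 ≡ 7.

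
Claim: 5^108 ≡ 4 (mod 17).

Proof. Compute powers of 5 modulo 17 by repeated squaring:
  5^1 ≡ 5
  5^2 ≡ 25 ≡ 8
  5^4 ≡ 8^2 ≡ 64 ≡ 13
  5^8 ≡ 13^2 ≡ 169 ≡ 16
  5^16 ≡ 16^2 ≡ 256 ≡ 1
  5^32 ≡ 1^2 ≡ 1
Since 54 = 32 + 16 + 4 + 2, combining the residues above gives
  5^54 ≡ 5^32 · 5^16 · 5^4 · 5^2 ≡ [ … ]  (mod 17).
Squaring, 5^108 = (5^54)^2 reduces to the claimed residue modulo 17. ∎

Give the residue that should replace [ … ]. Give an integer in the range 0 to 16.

5^32 · 5^16 · 5^4 · 5^2 ≡ 1 · 1 · 13 · 8 = 104.
104 mod 17 = 2, so 5^54 ≡ 2 (mod 17).

2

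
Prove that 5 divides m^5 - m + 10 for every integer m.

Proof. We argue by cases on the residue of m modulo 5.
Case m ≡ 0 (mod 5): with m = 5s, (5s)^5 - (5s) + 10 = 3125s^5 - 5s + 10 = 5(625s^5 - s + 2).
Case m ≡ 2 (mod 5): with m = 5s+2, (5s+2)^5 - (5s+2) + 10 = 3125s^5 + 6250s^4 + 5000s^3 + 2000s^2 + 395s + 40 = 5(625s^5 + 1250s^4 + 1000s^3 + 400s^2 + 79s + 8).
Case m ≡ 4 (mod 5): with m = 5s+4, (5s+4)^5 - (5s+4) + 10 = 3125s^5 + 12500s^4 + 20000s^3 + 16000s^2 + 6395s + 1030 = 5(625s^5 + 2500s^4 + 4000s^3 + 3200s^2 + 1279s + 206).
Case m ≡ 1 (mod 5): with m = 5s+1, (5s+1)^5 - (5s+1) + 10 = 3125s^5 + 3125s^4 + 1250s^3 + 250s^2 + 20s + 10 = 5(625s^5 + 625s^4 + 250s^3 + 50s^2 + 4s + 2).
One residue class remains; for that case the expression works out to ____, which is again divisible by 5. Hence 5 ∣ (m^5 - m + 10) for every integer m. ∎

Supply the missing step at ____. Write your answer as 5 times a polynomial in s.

5(625s^5 + 1875s^4 + 2250s^3 + 1350s^2 + 404s + 50)

The residues treated are {0, 2, 4, 1}, so the missing case is m ≡ 3 (mod 5); write m = 5s+3.
Then (5s+3)^5 - (5s+3) + 10 = 3125s^5 + 9375s^4 + 11250s^3 + 6750s^2 + 2020s + 250 = 5(625s^5 + 1875s^4 + 2250s^3 + 1350s^2 + 404s + 50).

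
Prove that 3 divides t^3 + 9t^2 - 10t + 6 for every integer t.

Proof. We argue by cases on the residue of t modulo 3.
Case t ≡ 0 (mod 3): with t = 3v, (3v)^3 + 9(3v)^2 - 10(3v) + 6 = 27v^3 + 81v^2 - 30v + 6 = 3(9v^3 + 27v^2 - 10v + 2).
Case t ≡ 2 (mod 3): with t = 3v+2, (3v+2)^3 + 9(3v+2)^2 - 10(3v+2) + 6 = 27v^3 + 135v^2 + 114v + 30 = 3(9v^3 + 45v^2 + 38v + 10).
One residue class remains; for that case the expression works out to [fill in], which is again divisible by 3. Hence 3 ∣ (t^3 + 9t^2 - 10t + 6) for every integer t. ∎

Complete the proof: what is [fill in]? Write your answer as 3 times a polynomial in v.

3(9v^3 + 36v^2 + 11v + 2)

The residues treated are {0, 2}, so the missing case is t ≡ 1 (mod 3); write t = 3v+1.
Then (3v+1)^3 + 9(3v+1)^2 - 10(3v+1) + 6 = 27v^3 + 108v^2 + 33v + 6 = 3(9v^3 + 36v^2 + 11v + 2).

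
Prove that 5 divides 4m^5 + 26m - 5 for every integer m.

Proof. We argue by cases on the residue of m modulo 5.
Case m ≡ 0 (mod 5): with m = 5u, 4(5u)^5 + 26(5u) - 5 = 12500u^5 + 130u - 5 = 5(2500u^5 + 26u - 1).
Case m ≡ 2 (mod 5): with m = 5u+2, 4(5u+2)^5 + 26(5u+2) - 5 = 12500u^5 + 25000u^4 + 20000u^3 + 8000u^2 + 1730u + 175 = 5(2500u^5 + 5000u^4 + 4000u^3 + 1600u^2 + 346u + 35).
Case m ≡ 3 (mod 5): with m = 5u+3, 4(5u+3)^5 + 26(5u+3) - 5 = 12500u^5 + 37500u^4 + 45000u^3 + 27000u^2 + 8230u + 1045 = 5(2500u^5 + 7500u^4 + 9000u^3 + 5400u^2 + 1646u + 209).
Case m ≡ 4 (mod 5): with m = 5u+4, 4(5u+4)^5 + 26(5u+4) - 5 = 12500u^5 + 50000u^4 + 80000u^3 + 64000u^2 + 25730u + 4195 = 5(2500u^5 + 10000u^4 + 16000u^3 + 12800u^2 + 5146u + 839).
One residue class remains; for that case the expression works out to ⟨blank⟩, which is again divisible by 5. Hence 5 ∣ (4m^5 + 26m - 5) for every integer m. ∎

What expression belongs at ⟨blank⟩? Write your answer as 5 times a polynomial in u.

The residues treated are {0, 2, 3, 4}, so the missing case is m ≡ 1 (mod 5); write m = 5u+1.
Then 4(5u+1)^5 + 26(5u+1) - 5 = 12500u^5 + 12500u^4 + 5000u^3 + 1000u^2 + 230u + 25 = 5(2500u^5 + 2500u^4 + 1000u^3 + 200u^2 + 46u + 5).

5(2500u^5 + 2500u^4 + 1000u^3 + 200u^2 + 46u + 5)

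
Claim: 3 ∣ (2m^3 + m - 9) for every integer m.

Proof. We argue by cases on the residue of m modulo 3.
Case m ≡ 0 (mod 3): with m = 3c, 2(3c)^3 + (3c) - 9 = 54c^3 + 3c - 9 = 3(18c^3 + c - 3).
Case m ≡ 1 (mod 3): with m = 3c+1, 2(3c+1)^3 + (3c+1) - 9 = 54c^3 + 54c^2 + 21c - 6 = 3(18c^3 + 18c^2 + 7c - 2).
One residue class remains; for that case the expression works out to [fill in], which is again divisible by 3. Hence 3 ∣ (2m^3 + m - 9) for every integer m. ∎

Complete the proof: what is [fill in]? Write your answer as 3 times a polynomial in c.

3(18c^3 + 36c^2 + 25c + 3)

The residues treated are {0, 1}, so the missing case is m ≡ 2 (mod 3); write m = 3c+2.
Then 2(3c+2)^3 + (3c+2) - 9 = 54c^3 + 108c^2 + 75c + 9 = 3(18c^3 + 36c^2 + 25c + 3).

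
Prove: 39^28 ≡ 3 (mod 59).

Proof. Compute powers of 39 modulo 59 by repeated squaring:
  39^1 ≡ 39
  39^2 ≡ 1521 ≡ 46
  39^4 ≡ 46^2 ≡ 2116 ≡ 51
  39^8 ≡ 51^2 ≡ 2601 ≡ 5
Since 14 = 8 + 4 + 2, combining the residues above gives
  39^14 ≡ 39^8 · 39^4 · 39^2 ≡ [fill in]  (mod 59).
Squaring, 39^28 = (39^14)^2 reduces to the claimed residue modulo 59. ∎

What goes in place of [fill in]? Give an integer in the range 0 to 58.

48

39^8 · 39^4 · 39^2 ≡ 5 · 51 · 46 = 11730.
11730 mod 59 = 48, so 39^14 ≡ 48 (mod 59).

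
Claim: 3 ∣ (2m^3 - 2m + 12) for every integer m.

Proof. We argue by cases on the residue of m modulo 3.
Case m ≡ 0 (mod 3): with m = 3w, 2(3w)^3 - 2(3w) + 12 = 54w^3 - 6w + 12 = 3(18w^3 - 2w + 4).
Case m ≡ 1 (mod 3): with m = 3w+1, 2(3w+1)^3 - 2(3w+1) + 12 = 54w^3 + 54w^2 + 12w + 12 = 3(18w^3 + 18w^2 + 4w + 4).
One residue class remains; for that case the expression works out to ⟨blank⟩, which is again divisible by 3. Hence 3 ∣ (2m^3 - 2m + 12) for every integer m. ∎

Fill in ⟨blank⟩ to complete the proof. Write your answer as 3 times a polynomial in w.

Only m ≡ 2 (mod 3) is unaccounted for. Put m = 3w+2:
2(3w+2)^3 - 2(3w+2) + 12 expands to 54w^3 + 108w^2 + 66w + 24,
and factoring out 3 leaves 3(18w^3 + 36w^2 + 22w + 8).

3(18w^3 + 36w^2 + 22w + 8)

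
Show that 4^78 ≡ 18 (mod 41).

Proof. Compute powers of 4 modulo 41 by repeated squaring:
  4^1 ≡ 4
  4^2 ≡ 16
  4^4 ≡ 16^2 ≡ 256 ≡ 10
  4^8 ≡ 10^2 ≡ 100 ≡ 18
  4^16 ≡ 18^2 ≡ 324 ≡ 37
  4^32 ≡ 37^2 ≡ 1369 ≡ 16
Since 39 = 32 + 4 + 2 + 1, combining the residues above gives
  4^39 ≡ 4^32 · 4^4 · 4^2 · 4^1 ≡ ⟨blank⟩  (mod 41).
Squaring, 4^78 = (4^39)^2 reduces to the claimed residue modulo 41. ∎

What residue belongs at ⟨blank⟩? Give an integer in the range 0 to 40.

4^32 · 4^4 · 4^2 · 4^1 ≡ 16 · 10 · 16 · 4 = 10240.
10240 mod 41 = 31, so 4^39 ≡ 31 (mod 41).

31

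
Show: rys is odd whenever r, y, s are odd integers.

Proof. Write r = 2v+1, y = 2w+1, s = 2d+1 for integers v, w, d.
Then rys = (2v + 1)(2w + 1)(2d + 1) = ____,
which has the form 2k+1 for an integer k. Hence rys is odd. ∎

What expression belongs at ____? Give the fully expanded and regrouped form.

(2v + 1)(2w + 1)(2d + 1) = 8dvw + 4dv + 4dw + 2d + 4vw + 2v + 2w + 1
= 2(4dvw + 2dv + 2dw + d + 2vw + v + w) + 1.
Since 4dvw + 2dv + 2dw + d + 2vw + v + w is an integer, the product is of the form 2k+1 for an integer k.

2(4dvw + 2dv + 2dw + d + 2vw + v + w) + 1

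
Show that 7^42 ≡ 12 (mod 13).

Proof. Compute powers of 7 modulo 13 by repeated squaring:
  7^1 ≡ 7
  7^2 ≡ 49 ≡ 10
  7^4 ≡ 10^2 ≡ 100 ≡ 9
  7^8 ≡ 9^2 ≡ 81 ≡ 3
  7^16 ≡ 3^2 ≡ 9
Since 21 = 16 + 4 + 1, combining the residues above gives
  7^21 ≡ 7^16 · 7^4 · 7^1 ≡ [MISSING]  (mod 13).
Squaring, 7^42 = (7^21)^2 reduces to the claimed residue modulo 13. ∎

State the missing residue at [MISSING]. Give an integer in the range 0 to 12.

8

Multiply the listed residues: 9 · 9 · 7 = 81 → 567.
Reducing modulo 13: 567 = 43·13 + 8, so 7^21 ≡ 8.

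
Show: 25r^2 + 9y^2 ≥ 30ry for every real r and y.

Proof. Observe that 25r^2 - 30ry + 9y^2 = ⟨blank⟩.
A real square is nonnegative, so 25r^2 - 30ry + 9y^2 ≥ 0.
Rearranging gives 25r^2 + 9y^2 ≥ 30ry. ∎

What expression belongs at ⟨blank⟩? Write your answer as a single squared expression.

25r^2 - 30ry + 9y^2 is a perfect-square trinomial: the outer terms are (5r)^2 and (3y)^2, and the cross term is -2·5r·3y.
So 25r^2 - 30ry + 9y^2 = (5r - 3y)^2 ≥ 0.

(5r - 3y)^2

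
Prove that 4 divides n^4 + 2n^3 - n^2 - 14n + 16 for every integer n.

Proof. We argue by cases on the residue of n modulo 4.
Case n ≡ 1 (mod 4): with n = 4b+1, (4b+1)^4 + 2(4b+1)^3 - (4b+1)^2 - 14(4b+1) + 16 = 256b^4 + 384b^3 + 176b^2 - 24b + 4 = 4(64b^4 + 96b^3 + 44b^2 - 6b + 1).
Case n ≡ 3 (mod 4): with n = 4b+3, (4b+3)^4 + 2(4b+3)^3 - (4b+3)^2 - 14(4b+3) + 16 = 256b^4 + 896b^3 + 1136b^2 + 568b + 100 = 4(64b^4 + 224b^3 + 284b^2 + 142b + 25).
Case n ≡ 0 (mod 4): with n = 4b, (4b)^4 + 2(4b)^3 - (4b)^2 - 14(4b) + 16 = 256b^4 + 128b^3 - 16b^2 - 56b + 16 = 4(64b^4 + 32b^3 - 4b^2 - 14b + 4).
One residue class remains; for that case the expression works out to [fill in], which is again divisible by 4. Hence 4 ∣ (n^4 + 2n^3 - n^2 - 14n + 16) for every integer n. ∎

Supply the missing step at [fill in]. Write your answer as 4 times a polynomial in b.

4(64b^4 + 160b^3 + 140b^2 + 38b + 4)

Only n ≡ 2 (mod 4) is unaccounted for. Put n = 4b+2:
(4b+2)^4 + 2(4b+2)^3 - (4b+2)^2 - 14(4b+2) + 16 expands to 256b^4 + 640b^3 + 560b^2 + 152b + 16,
and factoring out 4 leaves 4(64b^4 + 160b^3 + 140b^2 + 38b + 4).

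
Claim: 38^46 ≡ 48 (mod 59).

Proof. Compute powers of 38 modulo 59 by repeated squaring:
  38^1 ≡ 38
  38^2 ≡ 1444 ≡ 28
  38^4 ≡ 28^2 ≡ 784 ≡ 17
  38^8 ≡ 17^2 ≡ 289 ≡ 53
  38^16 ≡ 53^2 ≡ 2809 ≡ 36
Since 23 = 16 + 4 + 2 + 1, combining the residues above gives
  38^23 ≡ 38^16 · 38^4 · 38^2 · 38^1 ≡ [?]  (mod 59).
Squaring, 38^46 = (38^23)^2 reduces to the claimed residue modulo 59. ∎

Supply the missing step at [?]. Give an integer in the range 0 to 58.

38^16 · 38^4 · 38^2 · 38^1 ≡ 36 · 17 · 28 · 38 = 651168.
651168 mod 59 = 44, so 38^23 ≡ 44 (mod 59).

44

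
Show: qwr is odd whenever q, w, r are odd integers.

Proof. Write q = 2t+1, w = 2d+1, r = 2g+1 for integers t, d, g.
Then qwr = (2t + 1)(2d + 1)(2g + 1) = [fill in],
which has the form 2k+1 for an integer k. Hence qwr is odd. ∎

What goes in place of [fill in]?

Expanding: (2t + 1)(2d + 1)(2g + 1) = 8dgt + 4dg + 4dt + 2d + 4gt + 2g + 2t + 1.
Every term except the constant is even, so this is 2(4dgt + 2dg + 2dt + d + 2gt + g + t) + 1,
and 4dgt + 2dg + 2dt + d + 2gt + g + t ∈ ℤ gives the required form.

2(4dgt + 2dg + 2dt + d + 2gt + g + t) + 1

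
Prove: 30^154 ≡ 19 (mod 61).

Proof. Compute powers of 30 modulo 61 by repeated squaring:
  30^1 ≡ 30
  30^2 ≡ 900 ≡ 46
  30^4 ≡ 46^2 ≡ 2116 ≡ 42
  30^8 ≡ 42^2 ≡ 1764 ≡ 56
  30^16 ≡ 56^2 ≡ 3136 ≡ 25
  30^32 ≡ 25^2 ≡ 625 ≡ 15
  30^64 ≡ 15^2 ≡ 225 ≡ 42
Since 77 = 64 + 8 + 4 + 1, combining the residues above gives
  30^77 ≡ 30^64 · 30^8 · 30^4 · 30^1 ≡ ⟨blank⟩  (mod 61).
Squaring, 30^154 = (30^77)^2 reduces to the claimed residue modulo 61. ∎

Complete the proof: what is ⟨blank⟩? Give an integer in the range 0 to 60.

Multiply the listed residues: 42 · 56 · 42 · 30 = 2352 → 98784 → 2963520.
Reducing modulo 61: 2963520 = 48582·61 + 18, so 30^77 ≡ 18.

18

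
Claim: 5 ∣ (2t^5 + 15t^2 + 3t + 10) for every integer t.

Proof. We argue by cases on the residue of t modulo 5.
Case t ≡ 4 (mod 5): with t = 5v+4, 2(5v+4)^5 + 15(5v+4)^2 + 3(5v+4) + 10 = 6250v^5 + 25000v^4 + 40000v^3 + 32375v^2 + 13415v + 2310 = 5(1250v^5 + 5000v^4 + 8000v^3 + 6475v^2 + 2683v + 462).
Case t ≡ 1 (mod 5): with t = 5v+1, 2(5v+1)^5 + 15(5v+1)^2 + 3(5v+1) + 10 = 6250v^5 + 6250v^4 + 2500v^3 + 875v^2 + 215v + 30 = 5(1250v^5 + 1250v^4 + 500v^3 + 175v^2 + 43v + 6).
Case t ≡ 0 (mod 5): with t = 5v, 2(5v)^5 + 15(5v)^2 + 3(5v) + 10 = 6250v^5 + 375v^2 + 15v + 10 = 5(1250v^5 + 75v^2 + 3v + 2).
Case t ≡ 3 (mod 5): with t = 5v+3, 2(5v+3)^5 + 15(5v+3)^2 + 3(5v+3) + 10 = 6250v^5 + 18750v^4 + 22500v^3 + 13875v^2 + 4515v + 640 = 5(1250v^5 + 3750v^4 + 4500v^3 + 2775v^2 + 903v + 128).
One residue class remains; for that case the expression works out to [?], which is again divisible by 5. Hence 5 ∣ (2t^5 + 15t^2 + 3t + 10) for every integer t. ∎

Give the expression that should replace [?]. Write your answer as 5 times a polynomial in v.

The residues treated are {4, 1, 0, 3}, so the missing case is t ≡ 2 (mod 5); write t = 5v+2.
Then 2(5v+2)^5 + 15(5v+2)^2 + 3(5v+2) + 10 = 6250v^5 + 12500v^4 + 10000v^3 + 4375v^2 + 1115v + 140 = 5(1250v^5 + 2500v^4 + 2000v^3 + 875v^2 + 223v + 28).

5(1250v^5 + 2500v^4 + 2000v^3 + 875v^2 + 223v + 28)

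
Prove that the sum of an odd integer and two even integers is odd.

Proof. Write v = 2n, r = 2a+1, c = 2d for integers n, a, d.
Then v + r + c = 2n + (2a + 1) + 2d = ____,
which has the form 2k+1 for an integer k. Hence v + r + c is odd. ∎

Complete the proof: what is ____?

Expanding: 2n + (2a + 1) + 2d = 2a + 2d + 2n + 1.
Every term except the constant is even, so this is 2(a + d + n) + 1,
and a + d + n ∈ ℤ gives the required form.

2(a + d + n) + 1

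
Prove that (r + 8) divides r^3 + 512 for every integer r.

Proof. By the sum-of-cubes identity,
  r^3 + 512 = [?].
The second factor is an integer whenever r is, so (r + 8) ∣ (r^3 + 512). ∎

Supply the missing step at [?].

(r + 8)(r^2 - 8r + 64)

Polynomial division of r^3 + 512 by r + 8 leaves remainder 0 and quotient r^2 - 8r + 64.
Hence r^3 + 512 = (r + 8)(r^2 - 8r + 64).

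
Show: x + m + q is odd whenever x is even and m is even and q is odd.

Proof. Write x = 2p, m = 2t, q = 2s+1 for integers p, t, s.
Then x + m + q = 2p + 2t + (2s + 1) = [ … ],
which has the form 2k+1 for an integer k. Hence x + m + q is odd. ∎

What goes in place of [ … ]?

2p + 2t + (2s + 1) = 2p + 2s + 2t + 1
= 2(p + s + t) + 1.
Since p + s + t is an integer, the sum is of the form 2k+1 for an integer k.

2(p + s + t) + 1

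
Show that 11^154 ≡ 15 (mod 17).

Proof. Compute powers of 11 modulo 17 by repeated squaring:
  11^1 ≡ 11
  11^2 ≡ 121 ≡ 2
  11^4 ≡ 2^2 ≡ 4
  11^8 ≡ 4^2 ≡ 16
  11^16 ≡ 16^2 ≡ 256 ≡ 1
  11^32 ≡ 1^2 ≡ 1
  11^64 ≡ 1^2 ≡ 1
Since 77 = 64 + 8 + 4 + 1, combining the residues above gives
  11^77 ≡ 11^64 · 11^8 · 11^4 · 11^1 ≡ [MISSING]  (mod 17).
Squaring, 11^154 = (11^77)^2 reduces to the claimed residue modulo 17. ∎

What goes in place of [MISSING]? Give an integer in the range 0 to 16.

Multiply the listed residues: 1 · 16 · 4 · 11 = 16 → 64 → 704.
Reducing modulo 17: 704 = 41·17 + 7, so 11^77 ≡ 7.

7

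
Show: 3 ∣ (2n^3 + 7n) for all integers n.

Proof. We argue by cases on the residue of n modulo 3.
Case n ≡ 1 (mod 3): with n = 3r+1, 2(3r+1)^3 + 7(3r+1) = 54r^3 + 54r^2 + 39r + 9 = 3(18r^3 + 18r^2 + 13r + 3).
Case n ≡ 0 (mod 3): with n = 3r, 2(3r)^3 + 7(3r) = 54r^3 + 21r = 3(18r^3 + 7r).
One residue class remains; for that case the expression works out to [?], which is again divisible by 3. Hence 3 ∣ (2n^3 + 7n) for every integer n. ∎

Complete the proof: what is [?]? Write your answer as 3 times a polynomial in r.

Only n ≡ 2 (mod 3) is unaccounted for. Put n = 3r+2:
2(3r+2)^3 + 7(3r+2) expands to 54r^3 + 108r^2 + 93r + 30,
and factoring out 3 leaves 3(18r^3 + 36r^2 + 31r + 10).

3(18r^3 + 36r^2 + 31r + 10)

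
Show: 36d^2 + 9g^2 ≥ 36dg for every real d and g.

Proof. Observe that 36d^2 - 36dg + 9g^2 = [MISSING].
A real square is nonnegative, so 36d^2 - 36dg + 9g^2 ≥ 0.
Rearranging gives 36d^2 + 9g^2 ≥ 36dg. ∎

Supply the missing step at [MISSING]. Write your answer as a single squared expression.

(6d - 3g)^2

36d^2 - 36dg + 9g^2 is a perfect-square trinomial: the outer terms are (6d)^2 and (3g)^2, and the cross term is -2·6d·3g.
So 36d^2 - 36dg + 9g^2 = (6d - 3g)^2 ≥ 0.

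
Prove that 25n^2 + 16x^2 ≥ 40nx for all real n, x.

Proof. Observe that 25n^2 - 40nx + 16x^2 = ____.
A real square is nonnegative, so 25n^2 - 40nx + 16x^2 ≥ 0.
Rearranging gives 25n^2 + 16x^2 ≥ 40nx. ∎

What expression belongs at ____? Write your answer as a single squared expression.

25n^2 - 40nx + 16x^2 is a perfect-square trinomial: the outer terms are (5n)^2 and (4x)^2, and the cross term is -2·5n·4x.
So 25n^2 - 40nx + 16x^2 = (5n - 4x)^2 ≥ 0.

(5n - 4x)^2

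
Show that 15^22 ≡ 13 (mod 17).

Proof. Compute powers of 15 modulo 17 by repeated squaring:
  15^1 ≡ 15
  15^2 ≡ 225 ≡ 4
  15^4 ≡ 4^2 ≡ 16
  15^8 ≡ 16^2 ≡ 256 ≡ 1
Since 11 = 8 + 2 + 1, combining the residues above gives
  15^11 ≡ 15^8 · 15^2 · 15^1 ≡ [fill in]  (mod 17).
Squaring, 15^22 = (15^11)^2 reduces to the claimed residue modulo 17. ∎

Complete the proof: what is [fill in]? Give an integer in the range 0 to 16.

9

Multiply the listed residues: 1 · 4 · 15 = 4 → 60.
Reducing modulo 17: 60 = 3·17 + 9, so 15^11 ≡ 9.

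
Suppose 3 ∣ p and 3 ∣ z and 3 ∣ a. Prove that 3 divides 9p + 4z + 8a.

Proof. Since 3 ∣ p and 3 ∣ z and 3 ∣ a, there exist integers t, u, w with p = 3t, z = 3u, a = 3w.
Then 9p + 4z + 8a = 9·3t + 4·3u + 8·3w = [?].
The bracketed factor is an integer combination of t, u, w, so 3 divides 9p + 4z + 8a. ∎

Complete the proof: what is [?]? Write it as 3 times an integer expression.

3(9t + 4u + 8w)

Pull the common 3 out of every term: 9·3t + 4·3u + 8·3w = 3(9t + 4u + 8w).
9t + 4u + 8w is an integer, which exhibits the divisibility.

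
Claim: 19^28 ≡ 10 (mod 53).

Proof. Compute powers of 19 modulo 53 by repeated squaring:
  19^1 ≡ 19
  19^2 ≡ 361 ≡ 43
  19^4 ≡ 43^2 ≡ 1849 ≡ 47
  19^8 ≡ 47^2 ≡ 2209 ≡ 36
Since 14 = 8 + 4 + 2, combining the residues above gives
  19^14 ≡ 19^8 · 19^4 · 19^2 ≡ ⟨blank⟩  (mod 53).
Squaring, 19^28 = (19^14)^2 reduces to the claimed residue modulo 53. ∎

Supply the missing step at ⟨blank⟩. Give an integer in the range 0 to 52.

Multiply the listed residues: 36 · 47 · 43 = 1692 → 72756.
Reducing modulo 53: 72756 = 1372·53 + 40, so 19^14 ≡ 40.

40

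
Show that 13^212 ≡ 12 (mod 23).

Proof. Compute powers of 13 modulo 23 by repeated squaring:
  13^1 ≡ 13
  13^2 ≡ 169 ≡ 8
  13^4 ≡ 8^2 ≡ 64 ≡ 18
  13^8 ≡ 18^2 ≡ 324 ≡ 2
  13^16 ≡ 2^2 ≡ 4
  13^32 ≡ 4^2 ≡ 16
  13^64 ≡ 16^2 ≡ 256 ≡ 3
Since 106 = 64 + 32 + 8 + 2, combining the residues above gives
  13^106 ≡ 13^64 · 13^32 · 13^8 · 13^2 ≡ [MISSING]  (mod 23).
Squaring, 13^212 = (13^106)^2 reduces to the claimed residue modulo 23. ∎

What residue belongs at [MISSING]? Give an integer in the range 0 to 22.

9

13^64 · 13^32 · 13^8 · 13^2 ≡ 3 · 16 · 2 · 8 = 768.
768 mod 23 = 9, so 13^106 ≡ 9 (mod 23).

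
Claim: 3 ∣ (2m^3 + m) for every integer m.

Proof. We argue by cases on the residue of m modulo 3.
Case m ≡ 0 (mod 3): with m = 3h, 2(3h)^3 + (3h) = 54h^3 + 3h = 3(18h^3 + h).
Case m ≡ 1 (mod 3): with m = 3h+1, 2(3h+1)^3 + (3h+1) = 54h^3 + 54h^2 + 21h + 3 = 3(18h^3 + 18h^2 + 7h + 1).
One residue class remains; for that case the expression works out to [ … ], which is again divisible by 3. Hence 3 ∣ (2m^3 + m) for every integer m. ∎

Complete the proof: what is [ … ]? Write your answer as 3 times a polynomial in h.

3(18h^3 + 36h^2 + 25h + 6)

Only m ≡ 2 (mod 3) is unaccounted for. Put m = 3h+2:
2(3h+2)^3 + (3h+2) expands to 54h^3 + 108h^2 + 75h + 18,
and factoring out 3 leaves 3(18h^3 + 36h^2 + 25h + 6).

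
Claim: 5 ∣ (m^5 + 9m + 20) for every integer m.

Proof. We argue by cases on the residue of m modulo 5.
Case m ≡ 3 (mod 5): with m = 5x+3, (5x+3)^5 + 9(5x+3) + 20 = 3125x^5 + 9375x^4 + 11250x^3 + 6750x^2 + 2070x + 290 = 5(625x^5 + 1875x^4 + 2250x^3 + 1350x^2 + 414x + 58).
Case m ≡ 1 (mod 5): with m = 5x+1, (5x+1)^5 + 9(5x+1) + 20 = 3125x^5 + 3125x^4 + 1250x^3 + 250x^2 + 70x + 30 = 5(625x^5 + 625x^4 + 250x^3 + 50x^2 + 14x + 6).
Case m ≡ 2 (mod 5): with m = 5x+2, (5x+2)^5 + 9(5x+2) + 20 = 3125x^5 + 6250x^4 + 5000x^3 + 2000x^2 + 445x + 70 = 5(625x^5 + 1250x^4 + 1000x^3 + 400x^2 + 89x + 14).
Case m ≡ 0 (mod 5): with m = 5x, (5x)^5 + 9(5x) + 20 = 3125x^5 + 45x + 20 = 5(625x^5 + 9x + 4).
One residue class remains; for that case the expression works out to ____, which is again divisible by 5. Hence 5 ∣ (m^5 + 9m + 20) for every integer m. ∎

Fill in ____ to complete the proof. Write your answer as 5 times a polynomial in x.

The residues treated are {3, 1, 2, 0}, so the missing case is m ≡ 4 (mod 5); write m = 5x+4.
Then (5x+4)^5 + 9(5x+4) + 20 = 3125x^5 + 12500x^4 + 20000x^3 + 16000x^2 + 6445x + 1080 = 5(625x^5 + 2500x^4 + 4000x^3 + 3200x^2 + 1289x + 216).

5(625x^5 + 2500x^4 + 4000x^3 + 3200x^2 + 1289x + 216)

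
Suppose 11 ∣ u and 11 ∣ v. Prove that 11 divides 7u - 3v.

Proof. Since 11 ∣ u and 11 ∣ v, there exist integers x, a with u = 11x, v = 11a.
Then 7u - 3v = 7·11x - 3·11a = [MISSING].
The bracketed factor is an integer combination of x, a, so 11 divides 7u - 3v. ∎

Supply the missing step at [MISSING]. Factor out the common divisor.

Each term has a factor of 11: 7·11x - 3·11a = 11·(-3a + 7x).
Since -3a + 7x is an integer, 11 ∣ (7u - 3v).

11(-3a + 7x)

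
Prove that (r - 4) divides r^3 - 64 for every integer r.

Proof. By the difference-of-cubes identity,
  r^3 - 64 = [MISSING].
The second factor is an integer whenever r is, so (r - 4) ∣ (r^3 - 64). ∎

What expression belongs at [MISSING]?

(r - 4)(r^2 + 4r + 16)

a^3 - b^3 = (a - b)(a^2 + ab + b^2). With a = r, b = 4:
r^3 - 64 = (r - 4)(r^2 + 4r + 16).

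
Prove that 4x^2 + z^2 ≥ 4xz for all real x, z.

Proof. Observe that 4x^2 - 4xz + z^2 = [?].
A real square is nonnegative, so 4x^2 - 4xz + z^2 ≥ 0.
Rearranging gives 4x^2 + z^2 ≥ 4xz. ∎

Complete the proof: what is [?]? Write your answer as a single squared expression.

The leading and trailing coefficients are 2^2 and 1^2, and 4 = 2·2·1, so the trinomial is (2x - z)^2.
Hence 4x^2 - 4xz + z^2 ≥ 0.

(2x - z)^2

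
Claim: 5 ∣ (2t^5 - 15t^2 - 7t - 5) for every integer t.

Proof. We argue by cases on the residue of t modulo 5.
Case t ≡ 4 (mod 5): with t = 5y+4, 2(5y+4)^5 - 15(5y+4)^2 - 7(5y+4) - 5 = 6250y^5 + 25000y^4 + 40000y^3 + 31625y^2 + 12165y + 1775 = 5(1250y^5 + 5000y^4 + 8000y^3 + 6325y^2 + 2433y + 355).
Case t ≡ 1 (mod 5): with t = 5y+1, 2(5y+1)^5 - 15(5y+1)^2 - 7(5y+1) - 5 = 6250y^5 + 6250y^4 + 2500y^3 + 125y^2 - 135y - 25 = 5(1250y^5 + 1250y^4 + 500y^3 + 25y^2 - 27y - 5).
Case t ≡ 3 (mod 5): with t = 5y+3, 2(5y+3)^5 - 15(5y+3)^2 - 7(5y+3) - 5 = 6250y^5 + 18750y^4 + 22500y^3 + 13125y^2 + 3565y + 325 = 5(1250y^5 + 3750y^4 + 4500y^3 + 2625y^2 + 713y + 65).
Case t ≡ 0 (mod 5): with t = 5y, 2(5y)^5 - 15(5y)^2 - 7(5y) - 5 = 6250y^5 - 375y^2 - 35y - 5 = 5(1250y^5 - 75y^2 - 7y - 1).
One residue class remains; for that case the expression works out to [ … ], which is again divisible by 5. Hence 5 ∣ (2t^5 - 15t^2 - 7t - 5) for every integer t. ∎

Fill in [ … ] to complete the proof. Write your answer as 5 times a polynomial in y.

The residues treated are {4, 1, 3, 0}, so the missing case is t ≡ 2 (mod 5); write t = 5y+2.
Then 2(5y+2)^5 - 15(5y+2)^2 - 7(5y+2) - 5 = 6250y^5 + 12500y^4 + 10000y^3 + 3625y^2 + 465y - 15 = 5(1250y^5 + 2500y^4 + 2000y^3 + 725y^2 + 93y - 3).

5(1250y^5 + 2500y^4 + 2000y^3 + 725y^2 + 93y - 3)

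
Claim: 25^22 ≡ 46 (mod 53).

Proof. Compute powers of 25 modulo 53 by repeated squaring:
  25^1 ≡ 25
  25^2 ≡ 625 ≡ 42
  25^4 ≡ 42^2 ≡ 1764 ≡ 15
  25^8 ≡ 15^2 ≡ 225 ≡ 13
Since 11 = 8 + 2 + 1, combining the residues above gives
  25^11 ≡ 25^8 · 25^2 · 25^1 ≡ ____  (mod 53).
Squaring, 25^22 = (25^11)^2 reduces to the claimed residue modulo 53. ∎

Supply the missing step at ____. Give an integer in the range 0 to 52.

29

Multiply the listed residues: 13 · 42 · 25 = 546 → 13650.
Reducing modulo 53: 13650 = 257·53 + 29, so 25^11 ≡ 29.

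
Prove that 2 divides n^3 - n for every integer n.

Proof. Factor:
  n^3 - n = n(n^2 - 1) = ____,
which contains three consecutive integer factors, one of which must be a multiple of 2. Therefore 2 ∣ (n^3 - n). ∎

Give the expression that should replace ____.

n(n^2 - 1) = n(n - 1)(n + 1) = (n - 1)n(n + 1).
These three factors are consecutive integers, so their product is divisible by 2.

(n - 1)n(n + 1)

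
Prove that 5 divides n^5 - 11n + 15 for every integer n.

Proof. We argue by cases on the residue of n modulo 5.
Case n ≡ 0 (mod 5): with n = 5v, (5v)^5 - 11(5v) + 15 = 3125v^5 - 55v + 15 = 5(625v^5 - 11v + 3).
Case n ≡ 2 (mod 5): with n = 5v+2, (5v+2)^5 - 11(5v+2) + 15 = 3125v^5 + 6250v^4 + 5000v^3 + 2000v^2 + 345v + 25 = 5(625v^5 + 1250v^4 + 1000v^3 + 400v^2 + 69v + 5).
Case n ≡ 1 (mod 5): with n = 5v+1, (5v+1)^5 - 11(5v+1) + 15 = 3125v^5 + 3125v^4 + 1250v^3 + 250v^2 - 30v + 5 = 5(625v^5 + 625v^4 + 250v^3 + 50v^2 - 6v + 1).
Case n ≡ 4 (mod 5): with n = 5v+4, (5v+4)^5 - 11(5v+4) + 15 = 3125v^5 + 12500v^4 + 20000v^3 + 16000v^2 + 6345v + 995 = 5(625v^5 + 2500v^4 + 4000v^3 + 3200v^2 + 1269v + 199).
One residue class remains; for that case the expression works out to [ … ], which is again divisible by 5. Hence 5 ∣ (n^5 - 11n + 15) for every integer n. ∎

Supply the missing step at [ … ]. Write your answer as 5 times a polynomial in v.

The residues treated are {0, 2, 1, 4}, so the missing case is n ≡ 3 (mod 5); write n = 5v+3.
Then (5v+3)^5 - 11(5v+3) + 15 = 3125v^5 + 9375v^4 + 11250v^3 + 6750v^2 + 1970v + 225 = 5(625v^5 + 1875v^4 + 2250v^3 + 1350v^2 + 394v + 45).

5(625v^5 + 1875v^4 + 2250v^3 + 1350v^2 + 394v + 45)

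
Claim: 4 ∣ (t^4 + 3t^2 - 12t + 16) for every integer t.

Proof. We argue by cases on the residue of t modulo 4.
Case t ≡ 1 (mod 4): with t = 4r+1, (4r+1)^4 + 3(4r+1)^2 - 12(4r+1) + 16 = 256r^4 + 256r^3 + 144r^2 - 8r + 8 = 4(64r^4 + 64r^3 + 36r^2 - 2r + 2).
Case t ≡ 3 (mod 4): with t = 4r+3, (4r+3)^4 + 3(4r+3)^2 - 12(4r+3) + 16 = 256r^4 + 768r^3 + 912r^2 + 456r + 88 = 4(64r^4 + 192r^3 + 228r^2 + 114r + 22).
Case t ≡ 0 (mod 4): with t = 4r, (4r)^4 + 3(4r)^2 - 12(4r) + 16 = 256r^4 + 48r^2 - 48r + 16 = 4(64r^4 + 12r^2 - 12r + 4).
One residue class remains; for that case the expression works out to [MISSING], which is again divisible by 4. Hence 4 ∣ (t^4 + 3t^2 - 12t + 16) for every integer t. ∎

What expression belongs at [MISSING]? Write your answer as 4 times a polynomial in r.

4(64r^4 + 128r^3 + 108r^2 + 32r + 5)

The residues treated are {1, 3, 0}, so the missing case is t ≡ 2 (mod 4); write t = 4r+2.
Then (4r+2)^4 + 3(4r+2)^2 - 12(4r+2) + 16 = 256r^4 + 512r^3 + 432r^2 + 128r + 20 = 4(64r^4 + 128r^3 + 108r^2 + 32r + 5).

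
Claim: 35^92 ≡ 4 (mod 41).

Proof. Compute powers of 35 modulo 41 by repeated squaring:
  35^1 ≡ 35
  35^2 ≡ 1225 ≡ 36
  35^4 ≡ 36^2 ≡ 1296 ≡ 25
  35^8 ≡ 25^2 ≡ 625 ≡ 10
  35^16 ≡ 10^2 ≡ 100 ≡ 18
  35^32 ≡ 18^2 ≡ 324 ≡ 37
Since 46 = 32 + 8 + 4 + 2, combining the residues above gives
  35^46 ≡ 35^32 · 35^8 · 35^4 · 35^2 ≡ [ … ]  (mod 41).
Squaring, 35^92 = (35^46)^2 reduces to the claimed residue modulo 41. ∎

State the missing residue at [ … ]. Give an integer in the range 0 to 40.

35^32 · 35^8 · 35^4 · 35^2 ≡ 37 · 10 · 25 · 36 = 333000.
333000 mod 41 = 39, so 35^46 ≡ 39 (mod 41).

39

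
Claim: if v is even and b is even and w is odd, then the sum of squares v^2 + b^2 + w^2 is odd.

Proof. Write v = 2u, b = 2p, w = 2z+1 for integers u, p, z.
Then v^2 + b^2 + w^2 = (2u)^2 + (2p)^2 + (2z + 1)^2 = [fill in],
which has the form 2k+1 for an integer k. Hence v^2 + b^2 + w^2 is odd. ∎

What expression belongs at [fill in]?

Expanding: (2u)^2 + (2p)^2 + (2z + 1)^2 = 4p^2 + 4u^2 + 4z^2 + 4z + 1.
Every term except the constant is even, so this is 2(2p^2 + 2u^2 + 2z^2 + 2z) + 1,
and 2p^2 + 2u^2 + 2z^2 + 2z ∈ ℤ gives the required form.

2(2p^2 + 2u^2 + 2z^2 + 2z) + 1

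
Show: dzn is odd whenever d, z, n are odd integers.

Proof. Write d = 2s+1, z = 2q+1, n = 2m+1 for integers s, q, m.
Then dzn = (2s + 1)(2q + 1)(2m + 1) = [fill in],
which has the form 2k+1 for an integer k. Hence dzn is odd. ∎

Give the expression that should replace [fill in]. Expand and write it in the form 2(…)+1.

Expanding: (2s + 1)(2q + 1)(2m + 1) = 8mqs + 4mq + 4ms + 2m + 4qs + 2q + 2s + 1.
Every term except the constant is even, so this is 2(4mqs + 2mq + 2ms + m + 2qs + q + s) + 1,
and 4mqs + 2mq + 2ms + m + 2qs + q + s ∈ ℤ gives the required form.

2(4mqs + 2mq + 2ms + m + 2qs + q + s) + 1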